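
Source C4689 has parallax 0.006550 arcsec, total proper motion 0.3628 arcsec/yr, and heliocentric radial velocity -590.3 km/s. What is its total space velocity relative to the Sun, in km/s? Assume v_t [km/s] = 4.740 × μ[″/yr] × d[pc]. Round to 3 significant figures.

646 km/s

d = 1/p = 1/0.006550″ = 152.67 pc.
v_t = 4.740 μ d = 4.740 × 0.3628 × 152.67 = 262.54 km/s.
v = √(v_r² + v_t²) = √((-590.3)² + 262.54²) = √417381 = 646.05 km/s.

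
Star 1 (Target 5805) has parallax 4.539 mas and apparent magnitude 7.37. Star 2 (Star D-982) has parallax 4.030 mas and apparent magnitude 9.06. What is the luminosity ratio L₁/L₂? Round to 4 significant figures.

L₁/L₂ = 3.738

d₁ = 1/p₁ = 1/0.004539″ = 220.31 pc; d₂ = 1/p₂ = 1/0.004030″ = 248.14 pc.
M₁ = m₁ − 5 log₁₀ d₁ + 5 = 7.37 − 11.7152 + 5 = 0.6548.
M₂ = 9.06 − 11.9735 + 5 = 2.0865.
L₁/L₂ = 10^(0.4(M₂ − M₁)) = 10^(0.4 × 1.4317) = 10^0.57268 = 3.7384.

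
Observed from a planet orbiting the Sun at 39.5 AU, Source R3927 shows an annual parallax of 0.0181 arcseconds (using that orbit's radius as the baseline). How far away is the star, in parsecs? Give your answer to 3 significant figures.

With baseline B (in AU) and parallax p (in arcsec), d = B/p parsecs.
d = 39.5 / 0.0181 = 2182.3 pc.

2180 pc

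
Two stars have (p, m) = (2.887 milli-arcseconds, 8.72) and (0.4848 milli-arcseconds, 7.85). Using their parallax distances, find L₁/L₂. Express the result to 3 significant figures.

L₁/L₂ = 0.0127

d₁ = 1/p₁ = 1/0.002887″ = 346.38 pc; d₂ = 1/p₂ = 1/0.0004848″ = 2062.7 pc.
M₁ = m₁ − 5 log₁₀ d₁ + 5 = 8.72 − 12.6978 + 5 = 1.0222.
M₂ = 7.85 − 16.5722 + 5 = -3.7222.
L₁/L₂ = 10^(0.4(M₂ − M₁)) = 10^(0.4 × (-4.7444)) = 10^(-1.89776) = 0.012654.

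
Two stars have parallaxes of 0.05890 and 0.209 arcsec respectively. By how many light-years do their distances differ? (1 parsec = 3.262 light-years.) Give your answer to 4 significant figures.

d_A = 1/0.05890″ = 16.978 pc; d_B = 1/0.2090″ = 4.7847 pc.
|d_B − d_A| = |4.7847 − 16.978| = 12.193 pc = 12.193 × 3.262 ly = 39.774 ly.

39.77 ly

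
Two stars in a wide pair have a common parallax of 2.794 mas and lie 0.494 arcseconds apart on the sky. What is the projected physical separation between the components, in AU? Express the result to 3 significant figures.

d = 1/p = 1/0.002794″ = 357.91 pc.
At distance d (pc), an angle of θ arcsec spans θ·d AU: s = 0.494 × 357.91 = 176.81 AU.

177 AU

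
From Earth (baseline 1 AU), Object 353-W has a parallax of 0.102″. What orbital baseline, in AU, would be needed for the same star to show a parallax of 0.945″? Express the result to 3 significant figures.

Parallax scales linearly with baseline: p ∝ B, so B = p_target / p_Earth × 1 AU.
B = 0.945 / 0.102 = 9.2647 AU.

9.26 AU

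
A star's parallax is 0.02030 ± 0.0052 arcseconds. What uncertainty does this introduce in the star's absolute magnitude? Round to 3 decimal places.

M = m − 5 log₁₀ d + 5 = m + 5 log₁₀ p + 5, so ∂M/∂p = 5/(p ln 10).
σ_M = (5/ln 10) · (σ_p/p) = 2.1715 × 0.0052/0.02030 = 2.1715 × 0.25616 = 0.55625.

σ_M = 0.556 mag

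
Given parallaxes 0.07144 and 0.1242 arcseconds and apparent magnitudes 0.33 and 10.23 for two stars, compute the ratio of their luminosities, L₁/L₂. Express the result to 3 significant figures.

d₁ = 1/p₁ = 1/0.07144″ = 13.998 pc; d₂ = 1/p₂ = 1/0.1242″ = 8.0515 pc.
M₁ = m₁ − 5 log₁₀ d₁ + 5 = 0.33 − 5.7303 + 5 = -0.4003.
M₂ = 10.23 − 4.5294 + 5 = 10.7006.
L₁/L₂ = 10^(0.4(M₂ − M₁)) = 10^(0.4 × 11.1009) = 10^4.44036 = 27565.

L₁/L₂ = 27600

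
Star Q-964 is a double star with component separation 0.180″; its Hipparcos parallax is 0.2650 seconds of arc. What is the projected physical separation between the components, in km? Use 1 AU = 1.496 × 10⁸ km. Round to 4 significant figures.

d = 1/p = 1/0.2650″ = 3.7736 pc.
At distance d (pc), an angle of θ arcsec spans θ·d AU: s = 0.180 × 3.7736 = 0.67925 AU.
= 0.67925 × 1.496 × 10⁸ km = 1.0162 × 10^8 km.

1.016 × 10^8 km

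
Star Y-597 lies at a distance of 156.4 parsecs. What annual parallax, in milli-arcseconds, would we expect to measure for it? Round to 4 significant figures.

p = 1/d = 1/156.4 = 0.0063939 arcsec.
= 0.0063939 × 1000 = 6.3939 mas.

6.394 mas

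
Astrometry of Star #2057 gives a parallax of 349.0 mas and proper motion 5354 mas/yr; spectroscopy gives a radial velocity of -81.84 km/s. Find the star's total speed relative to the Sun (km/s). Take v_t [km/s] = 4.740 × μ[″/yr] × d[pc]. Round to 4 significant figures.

109.5 km/s

d = 1/p = 1/0.3490″ = 2.8653 pc.
μ = 5354 mas/yr = 5.354 ″/yr.
v_t = 4.740 μ d = 4.740 × 5.354 × 2.8653 = 72.715 km/s.
v = √(v_r² + v_t²) = √((-81.84)² + 72.715²) = √11985.3 = 109.48 km/s.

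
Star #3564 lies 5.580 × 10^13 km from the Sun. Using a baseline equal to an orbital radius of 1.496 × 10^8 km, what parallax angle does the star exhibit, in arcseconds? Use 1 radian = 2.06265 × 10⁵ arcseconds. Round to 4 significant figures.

0.5530 arcsec

θ ≈ B/d = (1.496 × 10^8) / (5.580 × 10^13) = 2.6810 × 10^-6 rad.
In arcseconds: 2.6810 × 10^-6 × 206265 = 0.553″.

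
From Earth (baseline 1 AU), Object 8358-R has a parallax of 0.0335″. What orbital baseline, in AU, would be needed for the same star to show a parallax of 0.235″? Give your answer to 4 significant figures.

7.015 AU

Parallax scales linearly with baseline: p ∝ B, so B = p_target / p_Earth × 1 AU.
B = 0.235 / 0.0335 = 7.0149 AU.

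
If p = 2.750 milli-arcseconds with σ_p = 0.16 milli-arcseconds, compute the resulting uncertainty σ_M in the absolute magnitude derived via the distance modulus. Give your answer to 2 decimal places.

M = m − 5 log₁₀ d + 5 = m + 5 log₁₀ p + 5, so ∂M/∂p = 5/(p ln 10).
σ_M = (5/ln 10) · (σ_p/p) = 2.1715 × 0.16/2.750 = 2.1715 × 0.058182 = 0.12634.

σ_M = 0.13 mag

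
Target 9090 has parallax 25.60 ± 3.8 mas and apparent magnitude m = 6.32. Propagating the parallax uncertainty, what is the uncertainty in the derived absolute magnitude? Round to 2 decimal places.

M = m − 5 log₁₀ d + 5 = m + 5 log₁₀ p + 5, so ∂M/∂p = 5/(p ln 10).
σ_M = (5/ln 10) · (σ_p/p) = 2.1715 × 3.8/25.60 = 2.1715 × 0.14844 = 0.32234.

σ_M = 0.32 mag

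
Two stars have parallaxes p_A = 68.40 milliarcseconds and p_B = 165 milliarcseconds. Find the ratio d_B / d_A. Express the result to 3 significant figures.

0.415

Since d = 1/p, d_B/d_A = p_A/p_B.
= 68.40 / 165 = 0.41455.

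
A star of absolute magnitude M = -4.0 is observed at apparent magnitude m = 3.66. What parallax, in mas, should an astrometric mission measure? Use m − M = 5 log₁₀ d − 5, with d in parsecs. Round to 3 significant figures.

m − M = 3.66 − (-4.0) = 7.66.
d = 10^((m−M)/5 + 1) = 10^2.532 = 340.41 pc.
p = 1/d = 1/340.41 = 0.0029376 arcsec = 2.9376 mas.

2.94 mas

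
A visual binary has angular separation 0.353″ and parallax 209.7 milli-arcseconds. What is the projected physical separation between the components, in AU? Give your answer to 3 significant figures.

d = 1/p = 1/0.2097″ = 4.7687 pc.
At distance d (pc), an angle of θ arcsec spans θ·d AU: s = 0.353 × 4.7687 = 1.6834 AU.

1.68 AU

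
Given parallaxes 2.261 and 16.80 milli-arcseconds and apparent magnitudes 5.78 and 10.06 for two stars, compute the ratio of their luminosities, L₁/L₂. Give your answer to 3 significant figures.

d₁ = 1/p₁ = 1/0.002261″ = 442.28 pc; d₂ = 1/p₂ = 1/0.01680″ = 59.524 pc.
M₁ = m₁ − 5 log₁₀ d₁ + 5 = 5.78 − 13.2285 + 5 = -2.4485.
M₂ = 10.06 − 8.8735 + 5 = 6.1865.
L₁/L₂ = 10^(0.4(M₂ − M₁)) = 10^(0.4 × 8.6350) = 10^3.45400 = 2844.5.

L₁/L₂ = 2840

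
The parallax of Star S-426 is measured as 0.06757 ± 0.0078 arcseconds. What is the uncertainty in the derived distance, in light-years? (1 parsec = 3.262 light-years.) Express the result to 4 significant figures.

5.573 ly

d = 1/p, so σ_d = σ_p / p².
σ_d = 0.00780 / (0.06757)² = 0.00780 / 0.0045657 = 1.7084 pc = 1.7084 × 3.262 ly = 5.5728 ly.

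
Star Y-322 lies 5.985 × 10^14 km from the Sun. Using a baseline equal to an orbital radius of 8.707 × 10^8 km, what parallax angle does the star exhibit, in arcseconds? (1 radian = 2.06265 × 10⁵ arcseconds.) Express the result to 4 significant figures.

θ ≈ B/d = (8.707 × 10^8) / (5.985 × 10^14) = 1.4548 × 10^-6 rad.
In arcseconds: 1.4548 × 10^-6 × 206265 = 0.30007″.

0.3001 arcsec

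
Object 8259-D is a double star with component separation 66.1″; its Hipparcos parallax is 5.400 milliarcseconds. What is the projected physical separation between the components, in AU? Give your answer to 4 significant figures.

d = 1/p = 1/0.005400″ = 185.19 pc.
At distance d (pc), an angle of θ arcsec spans θ·d AU: s = 66.1 × 185.19 = 12241 AU.

12240 AU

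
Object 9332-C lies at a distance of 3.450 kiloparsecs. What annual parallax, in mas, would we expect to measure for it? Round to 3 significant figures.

0.290 mas

d = 3.450 kpc = 3450 pc.
p = 1/d = 1/3450 = 0.00028986 arcsec.
= 0.00028986 × 1000 = 0.28986 mas.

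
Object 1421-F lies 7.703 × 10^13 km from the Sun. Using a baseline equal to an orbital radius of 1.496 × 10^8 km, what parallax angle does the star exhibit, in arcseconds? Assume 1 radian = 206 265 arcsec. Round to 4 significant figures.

0.4006 arcsec

θ ≈ B/d = (1.496 × 10^8) / (7.703 × 10^13) = 1.9421 × 10^-6 rad.
In arcseconds: 1.9421 × 10^-6 × 206265 = 0.40059″.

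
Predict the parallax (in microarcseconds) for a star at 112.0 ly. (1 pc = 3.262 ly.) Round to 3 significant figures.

d = 112.0 ly ÷ 3.262 = 34.335 pc.
p = 1/d = 1/34.335 = 0.029125 arcsec.
= 0.029125 × 10⁶ = 29125 μas.

29100 μas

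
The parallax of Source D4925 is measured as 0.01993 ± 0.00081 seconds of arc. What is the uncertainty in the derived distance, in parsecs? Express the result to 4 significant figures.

2.039 pc

d = 1/p, so σ_d = σ_p / p².
σ_d = 0.000810 / (0.01993)² = 0.000810 / 0.0003972 = 2.0393 pc.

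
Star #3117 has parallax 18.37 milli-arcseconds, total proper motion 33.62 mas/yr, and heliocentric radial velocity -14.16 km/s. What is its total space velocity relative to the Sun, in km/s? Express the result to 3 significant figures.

d = 1/p = 1/0.01837″ = 54.437 pc.
μ = 33.62 mas/yr = 0.03362 ″/yr.
v_t = 4.740 μ d = 4.740 × 0.03362 × 54.437 = 8.675 km/s.
v = √(v_r² + v_t²) = √((-14.16)² + 8.675²) = √275.761 = 16.606 km/s.

16.6 km/s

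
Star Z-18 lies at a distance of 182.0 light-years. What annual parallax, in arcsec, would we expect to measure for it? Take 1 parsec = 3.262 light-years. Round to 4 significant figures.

d = 182.0 ly ÷ 3.262 = 55.794 pc.
p = 1/d = 1/55.794 = 0.017923 arcsec.

0.01792 arcsec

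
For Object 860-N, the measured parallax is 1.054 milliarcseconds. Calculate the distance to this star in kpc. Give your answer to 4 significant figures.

0.9488 kpc

p = 1.054 milliarcseconds = 0.001054 arcsec.
d = 1/p = 1/0.001054 = 948.77 pc.
= 0.94877 kpc.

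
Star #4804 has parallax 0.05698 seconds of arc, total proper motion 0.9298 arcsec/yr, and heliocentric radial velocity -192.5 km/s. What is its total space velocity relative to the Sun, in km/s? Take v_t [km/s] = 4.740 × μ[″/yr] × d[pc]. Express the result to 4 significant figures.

207.5 km/s

d = 1/p = 1/0.05698″ = 17.55 pc.
v_t = 4.740 μ d = 4.740 × 0.9298 × 17.55 = 77.347 km/s.
v = √(v_r² + v_t²) = √((-192.5)² + 77.347²) = √43038.8 = 207.46 km/s.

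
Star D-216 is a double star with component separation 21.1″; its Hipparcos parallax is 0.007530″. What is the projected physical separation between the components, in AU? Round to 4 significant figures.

2802 AU

d = 1/p = 1/0.007530″ = 132.8 pc.
At distance d (pc), an angle of θ arcsec spans θ·d AU: s = 21.1 × 132.8 = 2802.1 AU.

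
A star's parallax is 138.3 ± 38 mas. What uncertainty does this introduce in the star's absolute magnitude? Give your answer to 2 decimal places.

σ_M = 0.60 mag

M = m − 5 log₁₀ d + 5 = m + 5 log₁₀ p + 5, so ∂M/∂p = 5/(p ln 10).
σ_M = (5/ln 10) · (σ_p/p) = 2.1715 × 38/138.3 = 2.1715 × 0.27477 = 0.59666.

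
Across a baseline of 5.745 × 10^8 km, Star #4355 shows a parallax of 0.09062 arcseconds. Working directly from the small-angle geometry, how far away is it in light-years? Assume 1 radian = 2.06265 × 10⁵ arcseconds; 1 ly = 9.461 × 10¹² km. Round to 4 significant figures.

138.2 ly

θ = 0.09062″ = 0.09062/206265 = 4.3934 × 10^-7 rad.
d = B/θ = (5.745 × 10^8) / (4.3934 × 10^-7) = 1.3076 × 10^15 km = (1.3076 × 10^15) / (9.461 × 10^12) ly = 138.21 ly.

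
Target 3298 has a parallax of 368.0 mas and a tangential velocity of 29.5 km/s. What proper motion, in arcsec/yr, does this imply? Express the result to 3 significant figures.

2.29 arcsec/yr

d = 1/p = 1/0.3680″ = 2.7174 pc.
μ = v_t / (4.74 d) = 29.5 / (4.74 × 2.7174) = 29.5 / 12.88 = 2.2904 ″/yr.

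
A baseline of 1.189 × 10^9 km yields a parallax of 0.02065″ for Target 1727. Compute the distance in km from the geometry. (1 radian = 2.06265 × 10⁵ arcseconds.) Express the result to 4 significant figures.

1.188 × 10^16 km

θ = 0.02065″ = 0.02065/206265 = 1.0011 × 10^-7 rad.
d = B/θ = (1.189 × 10^9) / (1.0011 × 10^-7) = 1.1877 × 10^16 km.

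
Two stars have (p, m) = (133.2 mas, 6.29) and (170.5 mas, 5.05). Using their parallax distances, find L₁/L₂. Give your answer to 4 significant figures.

d₁ = 1/p₁ = 1/0.1332″ = 7.5075 pc; d₂ = 1/p₂ = 1/0.1705″ = 5.8651 pc.
M₁ = m₁ − 5 log₁₀ d₁ + 5 = 6.29 − 4.3775 + 5 = 6.9125.
M₂ = 5.05 − 3.8414 + 5 = 6.2086.
L₁/L₂ = 10^(0.4(M₂ − M₁)) = 10^(0.4 × (-0.7039)) = 10^(-0.28156) = 0.52293.

L₁/L₂ = 0.5229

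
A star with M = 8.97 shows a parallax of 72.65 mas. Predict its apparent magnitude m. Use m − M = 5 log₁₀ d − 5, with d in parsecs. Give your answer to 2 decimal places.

d = 1/p = 1/0.07265″ = 13.765 pc.
m − M = 5 log₁₀ d − 5 = 5 log₁₀(13.765) − 5 = 5.6939 − 5 = 0.6939.
m = M + (m − M) = 8.97 + 0.6939 = 9.66.

m = 9.66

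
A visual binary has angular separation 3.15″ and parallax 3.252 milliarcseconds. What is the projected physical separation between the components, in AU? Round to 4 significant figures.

968.6 AU

d = 1/p = 1/0.003252″ = 307.5 pc.
At distance d (pc), an angle of θ arcsec spans θ·d AU: s = 3.15 × 307.5 = 968.63 AU.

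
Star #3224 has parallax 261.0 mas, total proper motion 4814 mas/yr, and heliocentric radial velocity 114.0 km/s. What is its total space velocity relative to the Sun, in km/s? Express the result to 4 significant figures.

d = 1/p = 1/0.2610″ = 3.8314 pc.
μ = 4814 mas/yr = 4.814 ″/yr.
v_t = 4.740 μ d = 4.740 × 4.814 × 3.8314 = 87.426 km/s.
v = √(v_r² + v_t²) = √(114.0² + 87.426²) = √20639.3 = 143.66 km/s.

143.7 km/s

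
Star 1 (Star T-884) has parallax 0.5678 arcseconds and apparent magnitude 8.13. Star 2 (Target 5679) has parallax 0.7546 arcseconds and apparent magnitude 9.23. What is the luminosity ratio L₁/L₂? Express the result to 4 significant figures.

L₁/L₂ = 4.865

d₁ = 1/p₁ = 1/0.5678″ = 1.7612 pc; d₂ = 1/p₂ = 1/0.7546″ = 1.3252 pc.
M₁ = m₁ − 5 log₁₀ d₁ + 5 = 8.13 − 1.2290 + 5 = 11.9010.
M₂ = 9.23 − 0.6114 + 5 = 13.6186.
L₁/L₂ = 10^(0.4(M₂ − M₁)) = 10^(0.4 × 1.7176) = 10^0.68704 = 4.8645.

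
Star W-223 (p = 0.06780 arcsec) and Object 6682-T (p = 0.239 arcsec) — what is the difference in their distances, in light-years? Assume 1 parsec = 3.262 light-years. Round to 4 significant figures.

d_A = 1/0.06780″ = 14.749 pc; d_B = 1/0.2390″ = 4.1841 pc.
|d_B − d_A| = |4.1841 − 14.749| = 10.565 pc = 10.565 × 3.262 ly = 34.463 ly.

34.46 ly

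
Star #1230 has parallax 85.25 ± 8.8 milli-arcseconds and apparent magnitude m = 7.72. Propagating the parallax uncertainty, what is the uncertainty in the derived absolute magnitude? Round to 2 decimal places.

M = m − 5 log₁₀ d + 5 = m + 5 log₁₀ p + 5, so ∂M/∂p = 5/(p ln 10).
σ_M = (5/ln 10) · (σ_p/p) = 2.1715 × 8.8/85.25 = 2.1715 × 0.10323 = 0.22416.

σ_M = 0.22 mag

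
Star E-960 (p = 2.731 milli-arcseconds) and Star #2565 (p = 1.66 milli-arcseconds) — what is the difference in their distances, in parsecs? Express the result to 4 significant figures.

d_A = 1/0.002731″ = 366.17 pc; d_B = 1/0.001660″ = 602.41 pc.
|d_B − d_A| = |602.41 − 366.17| = 236.24 pc.

236.2 pc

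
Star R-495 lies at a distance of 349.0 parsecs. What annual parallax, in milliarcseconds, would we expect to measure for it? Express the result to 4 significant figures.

p = 1/d = 1/349 = 0.0028653 arcsec.
= 0.0028653 × 1000 = 2.8653 mas.

2.865 mas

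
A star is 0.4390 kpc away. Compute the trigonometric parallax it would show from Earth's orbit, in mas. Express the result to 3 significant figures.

d = 0.4390 kpc = 439 pc.
p = 1/d = 1/439 = 0.0022779 arcsec.
= 0.0022779 × 1000 = 2.2779 mas.

2.28 mas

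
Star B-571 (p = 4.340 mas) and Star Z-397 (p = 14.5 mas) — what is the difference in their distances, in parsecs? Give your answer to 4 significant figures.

d_A = 1/0.004340″ = 230.41 pc; d_B = 1/0.01450″ = 68.966 pc.
|d_B − d_A| = |68.966 − 230.41| = 161.44 pc.

161.4 pc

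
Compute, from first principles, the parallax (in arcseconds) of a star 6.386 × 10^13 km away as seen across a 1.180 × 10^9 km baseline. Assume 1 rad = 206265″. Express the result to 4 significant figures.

3.811 arcsec

θ ≈ B/d = (1.180 × 10^9) / (6.386 × 10^13) = 1.8478 × 10^-5 rad.
In arcseconds: 1.8478 × 10^-5 × 206265 = 3.8114″.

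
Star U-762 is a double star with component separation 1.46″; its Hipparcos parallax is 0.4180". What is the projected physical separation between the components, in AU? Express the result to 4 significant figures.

d = 1/p = 1/0.4180″ = 2.3923 pc.
At distance d (pc), an angle of θ arcsec spans θ·d AU: s = 1.46 × 2.3923 = 3.4928 AU.

3.493 AU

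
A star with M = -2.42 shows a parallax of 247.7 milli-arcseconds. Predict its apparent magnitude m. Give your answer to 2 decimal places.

d = 1/p = 1/0.2477″ = 4.0371 pc.
m − M = 5 log₁₀ d − 5 = 5 log₁₀(4.0371) − 5 = 3.0303 − 5 = -1.9697.
m = M + (m − M) = -2.42 + (-1.9697) = -4.39.

m = -4.39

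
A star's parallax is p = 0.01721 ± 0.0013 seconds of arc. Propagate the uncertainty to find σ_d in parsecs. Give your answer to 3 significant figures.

d = 1/p, so σ_d = σ_p / p².
σ_d = 0.00130 / (0.01721)² = 0.00130 / 0.00029618 = 4.3892 pc.

4.39 pc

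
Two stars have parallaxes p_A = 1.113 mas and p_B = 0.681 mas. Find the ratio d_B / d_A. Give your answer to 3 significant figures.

1.63

Since d = 1/p, d_B/d_A = p_A/p_B.
= 1.113 / 0.681 = 1.6344.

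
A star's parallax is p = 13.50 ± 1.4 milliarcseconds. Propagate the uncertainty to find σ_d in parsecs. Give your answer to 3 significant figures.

7.68 pc

d = 1/p, so σ_d = σ_p / p².
σ_d = 0.00140 / (0.01350)² = 0.00140 / 0.00018225 = 7.6818 pc.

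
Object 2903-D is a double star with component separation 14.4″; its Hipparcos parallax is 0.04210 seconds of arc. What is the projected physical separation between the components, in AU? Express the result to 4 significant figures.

d = 1/p = 1/0.04210″ = 23.753 pc.
At distance d (pc), an angle of θ arcsec spans θ·d AU: s = 14.4 × 23.753 = 342.04 AU.

342.0 AU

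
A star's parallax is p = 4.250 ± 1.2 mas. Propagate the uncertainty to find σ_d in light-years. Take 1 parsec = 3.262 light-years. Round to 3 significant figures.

217 ly

d = 1/p, so σ_d = σ_p / p².
σ_d = 0.00120 / (0.004250)² = 0.00120 / 0.000018063 = 66.434 pc = 66.434 × 3.262 ly = 216.71 ly.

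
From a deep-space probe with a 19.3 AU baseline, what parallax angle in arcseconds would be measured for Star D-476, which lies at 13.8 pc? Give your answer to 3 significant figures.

1.40 arcsec

p (arcsec) = B (AU) / d (pc).
p = 19.3 / 13.8 = 1.3986 arcsec.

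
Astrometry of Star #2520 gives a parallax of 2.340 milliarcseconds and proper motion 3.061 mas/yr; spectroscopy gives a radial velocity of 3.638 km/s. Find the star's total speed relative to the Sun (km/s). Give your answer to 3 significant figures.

7.19 km/s

d = 1/p = 1/0.002340″ = 427.35 pc.
μ = 3.061 mas/yr = 0.003061 ″/yr.
v_t = 4.740 μ d = 4.740 × 0.003061 × 427.35 = 6.2005 km/s.
v = √(v_r² + v_t²) = √(3.638² + 6.2005²) = √51.6812 = 7.189 km/s.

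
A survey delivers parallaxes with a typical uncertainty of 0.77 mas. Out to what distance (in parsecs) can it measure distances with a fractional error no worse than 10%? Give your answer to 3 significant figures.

σ_d/d = σ_p/p, so the condition is σ_p/p ≤ 0.10, i.e. p ≥ σ_p/0.10.
p_min = 0.77/0.10 = 7.7 mas = 0.0077 arcsec.
d_max = 1/p_min = 1/0.0077 = 129.87 pc.

130 pc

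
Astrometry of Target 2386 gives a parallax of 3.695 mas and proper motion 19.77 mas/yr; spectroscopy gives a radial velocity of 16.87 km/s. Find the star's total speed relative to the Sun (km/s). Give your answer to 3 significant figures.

30.5 km/s

d = 1/p = 1/0.003695″ = 270.64 pc.
μ = 19.77 mas/yr = 0.01977 ″/yr.
v_t = 4.740 μ d = 4.740 × 0.01977 × 270.64 = 25.362 km/s.
v = √(v_r² + v_t²) = √(16.87² + 25.362²) = √927.828 = 30.46 km/s.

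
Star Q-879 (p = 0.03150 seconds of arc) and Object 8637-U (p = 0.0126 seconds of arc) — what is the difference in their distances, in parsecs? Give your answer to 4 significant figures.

d_A = 1/0.03150″ = 31.746 pc; d_B = 1/0.01260″ = 79.365 pc.
|d_B − d_A| = |79.365 − 31.746| = 47.619 pc.

47.62 pc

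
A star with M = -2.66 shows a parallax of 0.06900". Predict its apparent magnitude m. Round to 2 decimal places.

d = 1/p = 1/0.06900″ = 14.493 pc.
m − M = 5 log₁₀ d − 5 = 5 log₁₀(14.493) − 5 = 5.8058 − 5 = 0.8058.
m = M + (m − M) = -2.66 + 0.8058 = -1.85.

m = -1.85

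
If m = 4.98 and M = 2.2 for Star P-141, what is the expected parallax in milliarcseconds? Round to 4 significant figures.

27.80 mas

m − M = 4.98 − 2.2 = 2.78.
d = 10^((m−M)/5 + 1) = 10^1.556 = 35.975 pc.
p = 1/d = 1/35.975 = 0.027797 arcsec = 27.797 mas.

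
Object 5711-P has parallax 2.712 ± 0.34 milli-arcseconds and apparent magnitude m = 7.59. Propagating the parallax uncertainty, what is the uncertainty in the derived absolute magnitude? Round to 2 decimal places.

M = m − 5 log₁₀ d + 5 = m + 5 log₁₀ p + 5, so ∂M/∂p = 5/(p ln 10).
σ_M = (5/ln 10) · (σ_p/p) = 2.1715 × 0.34/2.712 = 2.1715 × 0.12537 = 0.27224.

σ_M = 0.27 mag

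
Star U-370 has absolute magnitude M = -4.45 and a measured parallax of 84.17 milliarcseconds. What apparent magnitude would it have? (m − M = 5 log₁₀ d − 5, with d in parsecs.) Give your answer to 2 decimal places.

m = -4.08

d = 1/p = 1/0.08417″ = 11.881 pc.
m − M = 5 log₁₀ d − 5 = 5 log₁₀(11.881) − 5 = 5.3743 − 5 = 0.3743.
m = M + (m − M) = -4.45 + 0.3743 = -4.08.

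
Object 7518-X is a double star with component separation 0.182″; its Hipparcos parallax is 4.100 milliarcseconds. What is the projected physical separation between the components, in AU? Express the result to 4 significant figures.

d = 1/p = 1/0.004100″ = 243.9 pc.
At distance d (pc), an angle of θ arcsec spans θ·d AU: s = 0.182 × 243.9 = 44.39 AU.

44.39 AU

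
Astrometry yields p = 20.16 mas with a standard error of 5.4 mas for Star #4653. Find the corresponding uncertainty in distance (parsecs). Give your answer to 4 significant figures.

13.29 pc

d = 1/p, so σ_d = σ_p / p².
σ_d = 0.00540 / (0.02016)² = 0.00540 / 0.00040643 = 13.286 pc.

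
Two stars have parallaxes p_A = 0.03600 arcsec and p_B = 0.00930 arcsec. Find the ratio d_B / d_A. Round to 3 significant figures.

Since d = 1/p, d_B/d_A = p_A/p_B.
= 0.03600 / 0.00930 = 3.871.

3.87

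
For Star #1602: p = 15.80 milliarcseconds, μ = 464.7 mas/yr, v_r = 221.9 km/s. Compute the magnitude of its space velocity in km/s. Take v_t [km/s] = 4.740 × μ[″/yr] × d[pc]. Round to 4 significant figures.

d = 1/p = 1/0.01580″ = 63.291 pc.
μ = 464.7 mas/yr = 0.4647 ″/yr.
v_t = 4.740 μ d = 4.740 × 0.4647 × 63.291 = 139.41 km/s.
v = √(v_r² + v_t²) = √(221.9² + 139.41²) = √68674.8 = 262.06 km/s.

262.1 km/s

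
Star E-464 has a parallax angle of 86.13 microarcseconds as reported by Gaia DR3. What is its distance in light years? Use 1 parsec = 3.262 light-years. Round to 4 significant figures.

p = 86.13 microarcseconds = 0.00008613 arcsec.
d = 1/p = 1/0.00008613 = 11610 pc.
In light-years: 11610 × 3.262 = 37872 ly.

37870 light years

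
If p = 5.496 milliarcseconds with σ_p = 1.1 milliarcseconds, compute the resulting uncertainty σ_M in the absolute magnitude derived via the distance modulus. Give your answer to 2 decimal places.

M = m − 5 log₁₀ d + 5 = m + 5 log₁₀ p + 5, so ∂M/∂p = 5/(p ln 10).
σ_M = (5/ln 10) · (σ_p/p) = 2.1715 × 1.1/5.496 = 2.1715 × 0.20015 = 0.43463.

σ_M = 0.43 mag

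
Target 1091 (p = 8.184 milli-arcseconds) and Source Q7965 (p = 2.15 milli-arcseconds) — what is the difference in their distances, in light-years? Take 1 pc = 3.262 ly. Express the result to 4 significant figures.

d_A = 1/0.008184″ = 122.19 pc; d_B = 1/0.002150″ = 465.12 pc.
|d_B − d_A| = |465.12 − 122.19| = 342.93 pc = 342.93 × 3.262 ly = 1118.6 ly.

1119 ly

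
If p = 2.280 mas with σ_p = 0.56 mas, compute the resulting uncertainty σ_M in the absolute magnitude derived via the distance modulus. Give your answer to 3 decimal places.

M = m − 5 log₁₀ d + 5 = m + 5 log₁₀ p + 5, so ∂M/∂p = 5/(p ln 10).
σ_M = (5/ln 10) · (σ_p/p) = 2.1715 × 0.56/2.280 = 2.1715 × 0.24561 = 0.53334.

σ_M = 0.533 mag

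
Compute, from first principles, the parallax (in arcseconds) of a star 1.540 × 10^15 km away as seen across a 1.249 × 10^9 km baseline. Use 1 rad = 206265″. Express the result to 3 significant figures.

θ ≈ B/d = (1.249 × 10^9) / (1.540 × 10^15) = 8.1104 × 10^-7 rad.
In arcseconds: 8.1104 × 10^-7 × 206265 = 0.16729″.

0.167 arcsec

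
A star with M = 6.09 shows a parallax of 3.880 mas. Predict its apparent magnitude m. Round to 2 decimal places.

d = 1/p = 1/0.003880″ = 257.73 pc.
m − M = 5 log₁₀ d − 5 = 5 log₁₀(257.73) − 5 = 12.0558 − 5 = 7.0558.
m = M + (m − M) = 6.09 + 7.0558 = 13.15.

m = 13.15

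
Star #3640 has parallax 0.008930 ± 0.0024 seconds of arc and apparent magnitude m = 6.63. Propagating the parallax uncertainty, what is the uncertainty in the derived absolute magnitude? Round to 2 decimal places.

M = m − 5 log₁₀ d + 5 = m + 5 log₁₀ p + 5, so ∂M/∂p = 5/(p ln 10).
σ_M = (5/ln 10) · (σ_p/p) = 2.1715 × 0.0024/0.008930 = 2.1715 × 0.26876 = 0.58361.

σ_M = 0.58 mag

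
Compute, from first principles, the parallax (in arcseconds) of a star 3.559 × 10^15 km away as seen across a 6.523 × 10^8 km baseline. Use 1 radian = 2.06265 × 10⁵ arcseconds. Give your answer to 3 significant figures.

0.0378 arcsec

θ ≈ B/d = (6.523 × 10^8) / (3.559 × 10^15) = 1.8328 × 10^-7 rad.
In arcseconds: 1.8328 × 10^-7 × 206265 = 0.037804″.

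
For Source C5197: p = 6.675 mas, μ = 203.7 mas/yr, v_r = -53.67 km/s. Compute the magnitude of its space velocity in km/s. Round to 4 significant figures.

154.3 km/s

d = 1/p = 1/0.006675″ = 149.81 pc.
μ = 203.7 mas/yr = 0.2037 ″/yr.
v_t = 4.740 μ d = 4.740 × 0.2037 × 149.81 = 144.65 km/s.
v = √(v_r² + v_t²) = √((-53.67)² + 144.65²) = √23804.1 = 154.29 km/s.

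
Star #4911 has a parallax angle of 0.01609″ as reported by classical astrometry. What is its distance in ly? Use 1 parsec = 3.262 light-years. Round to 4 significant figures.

d = 1/p = 1/0.01609 = 62.15 pc.
In light-years: 62.15 × 3.262 = 202.73 ly.

202.7 ly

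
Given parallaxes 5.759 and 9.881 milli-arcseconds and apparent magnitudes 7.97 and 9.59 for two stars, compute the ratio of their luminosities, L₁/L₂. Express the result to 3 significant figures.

L₁/L₂ = 13.1

d₁ = 1/p₁ = 1/0.005759″ = 173.64 pc; d₂ = 1/p₂ = 1/0.009881″ = 101.2 pc.
M₁ = m₁ − 5 log₁₀ d₁ + 5 = 7.97 − 11.1982 + 5 = 1.7718.
M₂ = 9.59 − 10.0259 + 5 = 4.5641.
L₁/L₂ = 10^(0.4(M₂ − M₁)) = 10^(0.4 × 2.7923) = 10^1.11692 = 13.089.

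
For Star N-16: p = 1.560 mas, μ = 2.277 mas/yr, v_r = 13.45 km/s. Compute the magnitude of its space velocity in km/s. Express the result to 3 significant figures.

d = 1/p = 1/0.001560″ = 641.03 pc.
μ = 2.277 mas/yr = 0.002277 ″/yr.
v_t = 4.740 μ d = 4.740 × 0.002277 × 641.03 = 6.9186 km/s.
v = √(v_r² + v_t²) = √(13.45² + 6.9186²) = √228.77 = 15.125 km/s.

15.1 km/s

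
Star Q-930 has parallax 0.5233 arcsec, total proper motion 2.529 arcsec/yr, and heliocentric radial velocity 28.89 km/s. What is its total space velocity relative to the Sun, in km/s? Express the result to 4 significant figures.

36.87 km/s

d = 1/p = 1/0.5233″ = 1.9109 pc.
v_t = 4.740 μ d = 4.740 × 2.529 × 1.9109 = 22.907 km/s.
v = √(v_r² + v_t²) = √(28.89² + 22.907²) = √1359.36 = 36.869 km/s.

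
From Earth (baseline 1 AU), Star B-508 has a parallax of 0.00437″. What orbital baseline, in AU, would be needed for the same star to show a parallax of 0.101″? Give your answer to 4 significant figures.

Parallax scales linearly with baseline: p ∝ B, so B = p_target / p_Earth × 1 AU.
B = 0.101 / 0.00437 = 23.112 AU.

23.11 AU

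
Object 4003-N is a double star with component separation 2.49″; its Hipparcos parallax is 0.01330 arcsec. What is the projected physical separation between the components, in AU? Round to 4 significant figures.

187.2 AU

d = 1/p = 1/0.01330″ = 75.188 pc.
At distance d (pc), an angle of θ arcsec spans θ·d AU: s = 2.49 × 75.188 = 187.22 AU.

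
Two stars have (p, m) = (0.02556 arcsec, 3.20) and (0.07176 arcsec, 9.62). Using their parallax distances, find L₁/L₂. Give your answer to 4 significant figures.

L₁/L₂ = 2915

d₁ = 1/p₁ = 1/0.02556″ = 39.124 pc; d₂ = 1/p₂ = 1/0.07176″ = 13.935 pc.
M₁ = m₁ − 5 log₁₀ d₁ + 5 = 3.20 − 7.9622 + 5 = 0.2378.
M₂ = 9.62 − 5.7205 + 5 = 8.8995.
L₁/L₂ = 10^(0.4(M₂ − M₁)) = 10^(0.4 × 8.6617) = 10^3.46468 = 2915.3.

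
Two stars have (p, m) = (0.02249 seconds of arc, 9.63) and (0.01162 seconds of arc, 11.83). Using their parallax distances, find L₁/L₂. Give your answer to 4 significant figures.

L₁/L₂ = 2.025

d₁ = 1/p₁ = 1/0.02249″ = 44.464 pc; d₂ = 1/p₂ = 1/0.01162″ = 86.059 pc.
M₁ = m₁ − 5 log₁₀ d₁ + 5 = 9.63 − 8.2400 + 5 = 6.3900.
M₂ = 11.83 − 9.6740 + 5 = 7.1560.
L₁/L₂ = 10^(0.4(M₂ − M₁)) = 10^(0.4 × 0.7660) = 10^0.30640 = 2.0249.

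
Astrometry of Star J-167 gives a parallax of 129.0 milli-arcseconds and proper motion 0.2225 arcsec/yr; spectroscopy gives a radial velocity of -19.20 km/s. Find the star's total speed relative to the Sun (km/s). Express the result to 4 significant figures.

d = 1/p = 1/0.1290″ = 7.7519 pc.
v_t = 4.740 μ d = 4.740 × 0.2225 × 7.7519 = 8.1755 km/s.
v = √(v_r² + v_t²) = √((-19.20)² + 8.1755²) = √435.479 = 20.868 km/s.

20.87 km/s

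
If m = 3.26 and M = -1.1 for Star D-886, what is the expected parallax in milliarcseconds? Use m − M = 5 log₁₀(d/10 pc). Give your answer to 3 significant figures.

13.4 mas

m − M = 3.26 − (-1.1) = 4.36.
d = 10^((m−M)/5 + 1) = 10^1.872 = 74.473 pc.
p = 1/d = 1/74.473 = 0.013428 arcsec = 13.428 mas.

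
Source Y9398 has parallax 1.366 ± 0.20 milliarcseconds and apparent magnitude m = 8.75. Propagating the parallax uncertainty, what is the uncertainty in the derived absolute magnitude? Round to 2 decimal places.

M = m − 5 log₁₀ d + 5 = m + 5 log₁₀ p + 5, so ∂M/∂p = 5/(p ln 10).
σ_M = (5/ln 10) · (σ_p/p) = 2.1715 × 0.20/1.366 = 2.1715 × 0.14641 = 0.31793.

σ_M = 0.32 mag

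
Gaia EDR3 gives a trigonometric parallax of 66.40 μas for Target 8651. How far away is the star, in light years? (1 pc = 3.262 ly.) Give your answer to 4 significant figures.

p = 66.40 μas = 0.00006640 arcsec.
d = 1/p = 1/0.00006640 = 15060 pc.
In light-years: 15060 × 3.262 = 49126 ly.

49130 light years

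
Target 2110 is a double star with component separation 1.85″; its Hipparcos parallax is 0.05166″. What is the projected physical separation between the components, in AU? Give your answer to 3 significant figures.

d = 1/p = 1/0.05166″ = 19.357 pc.
At distance d (pc), an angle of θ arcsec spans θ·d AU: s = 1.85 × 19.357 = 35.81 AU.

35.8 AU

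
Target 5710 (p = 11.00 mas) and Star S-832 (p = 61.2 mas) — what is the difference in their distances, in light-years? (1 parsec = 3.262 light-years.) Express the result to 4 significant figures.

d_A = 1/0.01100″ = 90.909 pc; d_B = 1/0.06120″ = 16.34 pc.
|d_B − d_A| = |16.34 − 90.909| = 74.569 pc = 74.569 × 3.262 ly = 243.24 ly.

243.2 ly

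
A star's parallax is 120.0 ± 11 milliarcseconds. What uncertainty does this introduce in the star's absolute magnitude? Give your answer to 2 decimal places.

M = m − 5 log₁₀ d + 5 = m + 5 log₁₀ p + 5, so ∂M/∂p = 5/(p ln 10).
σ_M = (5/ln 10) · (σ_p/p) = 2.1715 × 11/120.0 = 2.1715 × 0.091667 = 0.19905.

σ_M = 0.20 mag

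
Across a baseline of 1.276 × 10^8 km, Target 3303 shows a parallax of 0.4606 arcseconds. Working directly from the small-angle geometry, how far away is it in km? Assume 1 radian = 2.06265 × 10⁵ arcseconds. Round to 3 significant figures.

5.71 × 10^13 km

θ = 0.4606″ = 0.4606/206265 = 2.2330 × 10^-6 rad.
d = B/θ = (1.276 × 10^8) / (2.2330 × 10^-6) = 5.7143 × 10^13 km.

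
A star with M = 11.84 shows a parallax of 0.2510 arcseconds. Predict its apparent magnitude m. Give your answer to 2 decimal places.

m = 9.84

d = 1/p = 1/0.2510″ = 3.9841 pc.
m − M = 5 log₁₀ d − 5 = 5 log₁₀(3.9841) − 5 = 3.0017 − 5 = -1.9983.
m = M + (m − M) = 11.84 + (-1.9983) = 9.84.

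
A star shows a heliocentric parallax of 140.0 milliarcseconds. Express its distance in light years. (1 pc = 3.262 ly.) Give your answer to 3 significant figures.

p = 140.0 milliarcseconds = 0.1400 arcsec.
d = 1/p = 1/0.1400 = 7.1429 pc.
In light-years: 7.1429 × 3.262 = 23.3 ly.

23.3 light years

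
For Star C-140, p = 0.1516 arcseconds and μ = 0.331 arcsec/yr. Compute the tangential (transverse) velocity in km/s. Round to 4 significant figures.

10.35 km/s

d = 1/p = 1/0.1516″ = 6.5963 pc.
v_t = 4.74 × μ × d = 4.74 × 0.331 × 6.5963 = 10.349 km/s.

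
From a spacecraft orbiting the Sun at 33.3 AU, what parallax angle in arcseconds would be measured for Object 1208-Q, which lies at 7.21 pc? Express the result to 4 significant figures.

p (arcsec) = B (AU) / d (pc).
p = 33.3 / 7.21 = 4.6186 arcsec.

4.619 arcsec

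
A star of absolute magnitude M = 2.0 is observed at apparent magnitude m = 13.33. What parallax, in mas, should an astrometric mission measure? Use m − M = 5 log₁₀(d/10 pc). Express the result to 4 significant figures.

0.5420 mas

m − M = 13.33 − 2.0 = 11.33.
d = 10^((m−M)/5 + 1) = 10^3.266 = 1845 pc.
p = 1/d = 1/1845 = 0.00054201 arcsec = 0.54201 mas.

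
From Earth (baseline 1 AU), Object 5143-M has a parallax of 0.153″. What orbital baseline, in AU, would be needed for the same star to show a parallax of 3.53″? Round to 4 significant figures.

23.07 AU

Parallax scales linearly with baseline: p ∝ B, so B = p_target / p_Earth × 1 AU.
B = 3.53 / 0.153 = 23.072 AU.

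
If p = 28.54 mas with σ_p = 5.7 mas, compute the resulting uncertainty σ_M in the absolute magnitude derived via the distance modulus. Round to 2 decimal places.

σ_M = 0.43 mag

M = m − 5 log₁₀ d + 5 = m + 5 log₁₀ p + 5, so ∂M/∂p = 5/(p ln 10).
σ_M = (5/ln 10) · (σ_p/p) = 2.1715 × 5.7/28.54 = 2.1715 × 0.19972 = 0.43369.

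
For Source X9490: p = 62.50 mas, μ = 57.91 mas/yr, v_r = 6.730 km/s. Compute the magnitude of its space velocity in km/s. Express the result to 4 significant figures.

d = 1/p = 1/0.06250″ = 16 pc.
μ = 57.91 mas/yr = 0.05791 ″/yr.
v_t = 4.740 μ d = 4.740 × 0.05791 × 16 = 4.3919 km/s.
v = √(v_r² + v_t²) = √(6.730² + 4.3919²) = √64.5817 = 8.0363 km/s.

8.036 km/s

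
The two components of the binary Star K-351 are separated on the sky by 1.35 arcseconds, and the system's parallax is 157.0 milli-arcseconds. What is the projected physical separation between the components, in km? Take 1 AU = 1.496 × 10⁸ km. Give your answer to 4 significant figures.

1.286 × 10^9 km

d = 1/p = 1/0.1570″ = 6.3694 pc.
At distance d (pc), an angle of θ arcsec spans θ·d AU: s = 1.35 × 6.3694 = 8.5987 AU.
= 8.5987 × 1.496 × 10⁸ km = 1.2864 × 10^9 km.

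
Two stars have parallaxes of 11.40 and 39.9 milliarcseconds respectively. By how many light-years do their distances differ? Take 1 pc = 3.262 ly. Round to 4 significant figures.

d_A = 1/0.01140″ = 87.719 pc; d_B = 1/0.03990″ = 25.063 pc.
|d_B − d_A| = |25.063 − 87.719| = 62.656 pc = 62.656 × 3.262 ly = 204.38 ly.

204.4 ly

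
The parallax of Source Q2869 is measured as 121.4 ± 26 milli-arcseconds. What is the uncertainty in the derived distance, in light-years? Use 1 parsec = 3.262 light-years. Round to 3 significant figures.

5.75 ly

d = 1/p, so σ_d = σ_p / p².
σ_d = 0.0260 / (0.1214)² = 0.0260 / 0.014738 = 1.7641 pc = 1.7641 × 3.262 ly = 5.7545 ly.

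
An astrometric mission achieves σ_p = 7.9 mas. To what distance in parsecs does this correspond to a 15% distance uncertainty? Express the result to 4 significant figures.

σ_d/d = σ_p/p, so the condition is σ_p/p ≤ 0.15, i.e. p ≥ σ_p/0.15.
p_min = 7.9/0.15 = 52.667 mas = 0.052667 arcsec.
d_max = 1/p_min = 1/0.052667 = 18.987 pc.

18.99 pc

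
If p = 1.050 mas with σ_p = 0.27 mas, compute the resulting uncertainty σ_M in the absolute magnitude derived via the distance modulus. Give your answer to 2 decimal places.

σ_M = 0.56 mag

M = m − 5 log₁₀ d + 5 = m + 5 log₁₀ p + 5, so ∂M/∂p = 5/(p ln 10).
σ_M = (5/ln 10) · (σ_p/p) = 2.1715 × 0.27/1.050 = 2.1715 × 0.25714 = 0.55838.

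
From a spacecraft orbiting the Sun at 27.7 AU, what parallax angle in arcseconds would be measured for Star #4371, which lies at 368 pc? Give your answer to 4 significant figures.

0.07527 arcsec

p (arcsec) = B (AU) / d (pc).
p = 27.7 / 368 = 0.075272 arcsec.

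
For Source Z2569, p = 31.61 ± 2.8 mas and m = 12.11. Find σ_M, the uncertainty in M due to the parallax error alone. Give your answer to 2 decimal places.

σ_M = 0.19 mag

M = m − 5 log₁₀ d + 5 = m + 5 log₁₀ p + 5, so ∂M/∂p = 5/(p ln 10).
σ_M = (5/ln 10) · (σ_p/p) = 2.1715 × 2.8/31.61 = 2.1715 × 0.08858 = 0.19235.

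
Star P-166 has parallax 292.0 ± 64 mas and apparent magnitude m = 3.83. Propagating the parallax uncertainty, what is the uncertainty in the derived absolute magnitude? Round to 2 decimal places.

M = m − 5 log₁₀ d + 5 = m + 5 log₁₀ p + 5, so ∂M/∂p = 5/(p ln 10).
σ_M = (5/ln 10) · (σ_p/p) = 2.1715 × 64/292.0 = 2.1715 × 0.21918 = 0.47595.

σ_M = 0.48 mag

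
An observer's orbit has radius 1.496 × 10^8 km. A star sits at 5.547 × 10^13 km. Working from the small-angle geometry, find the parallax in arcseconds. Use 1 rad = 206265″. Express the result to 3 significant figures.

0.556 arcsec

θ ≈ B/d = (1.496 × 10^8) / (5.547 × 10^13) = 2.6970 × 10^-6 rad.
In arcseconds: 2.6970 × 10^-6 × 206265 = 0.5563″.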